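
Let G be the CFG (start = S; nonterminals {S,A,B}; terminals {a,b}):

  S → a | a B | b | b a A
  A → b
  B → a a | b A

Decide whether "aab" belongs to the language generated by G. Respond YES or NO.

CNF form of G:
  S -> T0 B | T1 X2 | a | b
  A -> b
  B -> T0 T0 | T1 A
  T0 -> a
  T1 -> b
  X2 -> T0 A

Fill CYK table bottom-up:
  T[0,0] 'a' = {S,T0}  orig:{S}
  T[1,1] 'a' = {S,T0}  orig:{S}
  T[2,2] 'b' = {A,S,T1}  orig:{A,S}
  T[0,1] 'aa' = {B}
  T[1,2] 'ab' = {X2}  orig:{}
  T[0,2] 'aab' = ∅

S ∉ T[0,2] ⇒ NO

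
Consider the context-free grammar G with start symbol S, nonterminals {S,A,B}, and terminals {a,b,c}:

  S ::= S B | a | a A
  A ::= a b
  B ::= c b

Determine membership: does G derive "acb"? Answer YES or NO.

CNF form of G:
  S -> S B | T0 A | a
  A -> T0 T1
  B -> T2 T1
  T0 -> a
  T1 -> b
  T2 -> c

Fill CYK table bottom-up:
  [0..0]={S,T0}  "a"  orig:{S}
  [1..1]={T2}  "c"  orig:{}
  [2..2]={T1}  "b"  orig:{}
  [0..1]=∅  "ac"
  [1..2]={B}  "cb"
  [0..2]={S}  "acb"

S ∈ T[0,2] ⇒ YES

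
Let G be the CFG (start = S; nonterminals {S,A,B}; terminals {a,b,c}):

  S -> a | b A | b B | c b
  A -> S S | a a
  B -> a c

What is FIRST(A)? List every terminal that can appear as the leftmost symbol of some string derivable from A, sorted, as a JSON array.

FIRST iteration:
iter 1:
  A via A→a a: +{a}
  B via B→a c: +{a}
  S via S→a: +{a}
  S via S→b A: +{b}
  S via S→c b: +{c}
  S: {a,b,c}  A: {a}  B: {a}
iter 2:
  A via A→S S: +{b,c}
  S: {a,b,c}  A: {a,b,c}  B: {a}
iter 3: — fixpoint
  S: {a,b,c}  A: {a,b,c}  B: {a}

FIRST(A) = ["a", "b", "c"]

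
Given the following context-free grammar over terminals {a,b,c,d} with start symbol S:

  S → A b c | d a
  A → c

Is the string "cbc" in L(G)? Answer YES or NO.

CNF form of G:
  S -> A X4 | T2 T3
  A -> c
  T0 -> b
  T1 -> c
  T2 -> d
  T3 -> a
  X4 -> T0 T1

Fill CYK table bottom-up:
  T[0,0] 'c' = {A,T1}  orig:{A}
  T[1,1] 'b' = {T0}  orig:{}
  T[2,2] 'c' = {A,T1}  orig:{A}
  T[0,1] 'cb' = ∅
  T[1,2] 'bc' = {X4}  orig:{}
  T[0,2] 'cbc' = {S}

S ∈ T[0,2] ⇒ YES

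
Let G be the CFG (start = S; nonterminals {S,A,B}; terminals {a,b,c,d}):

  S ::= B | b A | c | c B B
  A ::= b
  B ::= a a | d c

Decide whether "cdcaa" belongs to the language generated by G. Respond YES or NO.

CNF form of G:
  S -> T0 T0 | T1 T2 | T2 X4 | T3 A | c
  A -> b
  B -> T0 T0 | T1 T2
  T0 -> a
  T1 -> d
  T2 -> c
  T3 -> b
  X4 -> B B

CYK table (by increasing span):
  [0..0]={S,T2}  "c"  orig:{S}
  [1..1]={T1}  "d"  orig:{}
  [2..2]={S,T2}  "c"  orig:{S}
  [3..3]={T0}  "a"  orig:{}
  [4..4]={T0}  "a"  orig:{}
  [0..1]=∅  "cd"
  [1..2]={B,S}  "dc"
  [2..3]=∅  "ca"
  [3..4]={B,S}  "aa"
  [0..2]=∅  "cdc"
  [1..3]=∅  "dca"
  [2..4]=∅  "caa"
  [0..3]=∅  "cdca"
  [1..4]={X4}  "dcaa"  orig:{}
  [0..4]={S}  "cdcaa"

S ∈ T[0,4] ⇒ YES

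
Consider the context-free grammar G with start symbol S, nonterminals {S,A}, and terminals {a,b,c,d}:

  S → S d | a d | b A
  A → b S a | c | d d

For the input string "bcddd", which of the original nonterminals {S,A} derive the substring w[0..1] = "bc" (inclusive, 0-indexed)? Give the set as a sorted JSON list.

CNF form of G:
  S -> S T2 | T0 A | T1 T2
  A -> T0 X3 | T2 T2 | c
  T0 -> b
  T1 -> a
  T2 -> d
  X3 -> S T1

CYK table (by increasing span), restricted to cells inside w[0..1]:
  T[0,0] 'b' = {T0}  orig:{}
  T[1,1] 'c' = {A}
  T[0,1] 'bc' = {S}

Original NTs in T[0,1] deriving "bc": ["S"]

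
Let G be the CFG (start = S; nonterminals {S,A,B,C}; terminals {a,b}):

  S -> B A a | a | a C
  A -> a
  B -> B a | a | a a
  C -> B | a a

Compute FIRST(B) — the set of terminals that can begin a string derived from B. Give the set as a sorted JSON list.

Compute FIRST by fixpoint:
[1]
  A via A→a: +{a}
  B via B→a: +{a}
  C via C→B: +{a}
  S via S→B A a: +{a}
  FIRST(S)={a}  FIRST(A)={a}  FIRST(B)={a}  FIRST(C)={a}
[2] (no change)
  FIRST(S)={a}  FIRST(A)={a}  FIRST(B)={a}  FIRST(C)={a}

FIRST(B) = ["a"]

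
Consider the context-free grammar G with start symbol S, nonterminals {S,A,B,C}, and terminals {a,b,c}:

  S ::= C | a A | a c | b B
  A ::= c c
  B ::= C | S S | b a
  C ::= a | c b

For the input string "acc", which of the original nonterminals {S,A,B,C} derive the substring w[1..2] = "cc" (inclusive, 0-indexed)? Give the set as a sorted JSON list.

CNF form of G:
  S -> T0 T1 | T1 B | T2 A | T2 T0 | a
  A -> T0 T0
  B -> S S | T0 T1 | T1 T2 | a
  C -> T0 T1 | a
  T0 -> c
  T1 -> b
  T2 -> a

CYK fill (cells [i..j] with 1 ≤ i ≤ j ≤ 2 only):
  T[1,1] 'c' = {T0}  orig:{}
  T[2,2] 'c' = {T0}  orig:{}
  T[1,2] 'cc' = {A}

Original NTs in T[1,2] deriving "cc": ["A"]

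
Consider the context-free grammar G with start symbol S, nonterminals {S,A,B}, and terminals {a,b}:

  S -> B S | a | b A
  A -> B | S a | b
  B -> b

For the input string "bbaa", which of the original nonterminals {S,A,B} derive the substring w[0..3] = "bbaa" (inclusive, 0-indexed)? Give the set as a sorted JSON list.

CNF form of G:
  S -> B S | T1 A | a
  A -> S T0 | b
  B -> b
  T0 -> a
  T1 -> b

CYK fill, restricted to cells inside w[0..3]:
  [0..0]={A,B,T1}  "b"  orig:{A,B}
  [1..1]={A,B,T1}  "b"  orig:{A,B}
  [2..2]={S,T0}  "a"  orig:{S}
  [3..3]={S,T0}  "a"  orig:{S}
  [0..1]={S}  "bb"
  [1..2]={S}  "ba"
  [2..3]={A}  "aa"
  [0..2]={A,S}  "bba"
  [1..3]={A,S}  "baa"
  [0..3]={A,S}  "bbaa"

Original NTs in T[0,3] deriving "bbaa": ["A", "S"]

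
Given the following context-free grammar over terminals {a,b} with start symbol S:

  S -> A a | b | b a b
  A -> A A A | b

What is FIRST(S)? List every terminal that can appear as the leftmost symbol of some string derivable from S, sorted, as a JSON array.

FIRST sets, iterate to fixpoint:
iter 1:
  A via A→b: +{b}
  S via S→A a: +{b}
  S: {b}  A: {b}
iter 2: — fixpoint
  S: {b}  A: {b}

FIRST(S) = ["b"]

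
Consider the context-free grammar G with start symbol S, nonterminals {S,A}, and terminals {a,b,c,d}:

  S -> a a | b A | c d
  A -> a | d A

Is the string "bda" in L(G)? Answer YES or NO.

Convert to CNF:
  S -> T1 T1 | T2 A | T3 T0
  A -> T0 A | a
  T0 -> d
  T1 -> a
  T2 -> b
  T3 -> c

CYK fill:
  [0..0]={T2}  "b"  orig:{}
  [1..1]={T0}  "d"  orig:{}
  [2..2]={A,T1}  "a"  orig:{A}
  [0..1]=∅  "bd"
  [1..2]={A}  "da"
  [0..2]={S}  "bda"

S ∈ T[0,2] ⇒ YES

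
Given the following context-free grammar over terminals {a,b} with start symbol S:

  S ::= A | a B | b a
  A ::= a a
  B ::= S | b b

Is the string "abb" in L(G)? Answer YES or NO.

CNF form of G:
  S -> T0 B | T0 T0 | T1 T0
  A -> T0 T0
  B -> T0 B | T0 T0 | T1 T0 | T1 T1
  T0 -> a
  T1 -> b

CYK table (by increasing span):
  cell(0,0) a: {T0}  orig:{}
  cell(1,1) b: {T1}  orig:{}
  cell(2,2) b: {T1}  orig:{}
  cell(0,1) ab: ∅
  cell(1,2) bb: {B}
  cell(0,2) abb: {B,S}

S ∈ T[0,2] ⇒ YES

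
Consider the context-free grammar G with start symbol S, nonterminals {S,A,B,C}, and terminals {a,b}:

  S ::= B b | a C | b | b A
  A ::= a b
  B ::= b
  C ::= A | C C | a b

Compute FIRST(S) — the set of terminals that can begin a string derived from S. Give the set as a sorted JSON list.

FIRST sets, iterate to fixpoint:
round 1:
  A via A→a b: +{a}
  B via B→b: +{b}
  C via C→A: +{a}
  S via S→B b: +{b}
  S via S→a C: +{a}
  FIRST[S]={a,b}  FIRST[A]={a}  FIRST[B]={b}  FIRST[C]={a}
round 2: — fixpoint
  FIRST[S]={a,b}  FIRST[A]={a}  FIRST[B]={b}  FIRST[C]={a}

FIRST(S) = ["a", "b"]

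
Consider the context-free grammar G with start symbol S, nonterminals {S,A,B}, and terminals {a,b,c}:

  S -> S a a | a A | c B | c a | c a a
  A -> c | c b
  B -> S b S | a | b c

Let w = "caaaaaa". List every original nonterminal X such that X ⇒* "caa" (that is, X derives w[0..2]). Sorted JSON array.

Convert to CNF:
  S -> S X4 | T0 B | T0 T2 | T0 X5 | T2 A
  A -> T0 T1 | c
  B -> S X3 | T1 T0 | a
  T0 -> c
  T1 -> b
  T2 -> a
  X3 -> T1 S
  X4 -> T2 T2
  X5 -> T2 T2

Fill CYK table bottom-up — only the sub-triangle for w[0..2]:
  T[0,0] 'c' = {A,T0}  orig:{A}
  T[1,1] 'a' = {B,T2}  orig:{B}
  T[2,2] 'a' = {B,T2}  orig:{B}
  T[0,1] 'ca' = {S}
  T[1,2] 'aa' = {X4,X5}  orig:{}
  T[0,2] 'caa' = {S}

Original NTs in T[0,2] deriving "caa": ["S"]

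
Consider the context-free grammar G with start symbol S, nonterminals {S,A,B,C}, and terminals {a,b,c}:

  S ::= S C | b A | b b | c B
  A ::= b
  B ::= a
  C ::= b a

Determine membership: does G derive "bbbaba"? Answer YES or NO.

CNF form of G:
  S -> S C | T0 A | T0 T0 | T2 B
  A -> b
  B -> a
  C -> T0 T1
  T0 -> b
  T1 -> a
  T2 -> c

Fill CYK table bottom-up:
  T[0,0] 'b' = {A,T0}  orig:{A}
  T[1,1] 'b' = {A,T0}  orig:{A}
  T[2,2] 'b' = {A,T0}  orig:{A}
  T[3,3] 'a' = {B,T1}  orig:{B}
  T[4,4] 'b' = {A,T0}  orig:{A}
  T[5,5] 'a' = {B,T1}  orig:{B}
  T[0,1] 'bb' = {S}
  T[1,2] 'bb' = {S}
  T[2,3] 'ba' = {C}
  T[3,4] 'ab' = ∅
  T[4,5] 'ba' = {C}
  T[0,2] 'bbb' = ∅
  T[1,3] 'bba' = ∅
  T[2,4] 'bab' = ∅
  T[3,5] 'aba' = ∅
  T[0,3] 'bbba' = {S}
  T[1,4] 'bbab' = ∅
  T[2,5] 'baba' = ∅
  T[0,4] 'bbbab' = ∅
  T[1,5] 'bbaba' = ∅
  T[0,5] 'bbbaba' = {S}

S ∈ T[0,5] ⇒ YES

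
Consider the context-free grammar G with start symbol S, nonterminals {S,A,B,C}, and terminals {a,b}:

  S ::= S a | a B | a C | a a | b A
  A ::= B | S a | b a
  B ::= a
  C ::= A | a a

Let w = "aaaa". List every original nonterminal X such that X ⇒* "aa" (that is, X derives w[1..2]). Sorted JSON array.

CNF form of G:
  S -> S T0 | T0 B | T0 C | T0 T0 | T1 A
  A -> S T0 | T1 T0 | a
  B -> a
  C -> S T0 | T0 T0 | T1 T0 | a
  T0 -> a
  T1 -> b

CYK fill, restricted to cells inside w[1..2]:
  [1..1]={A,B,C,T0}  "a"  orig:{A,B,C}
  [2..2]={A,B,C,T0}  "a"  orig:{A,B,C}
  [1..2]={C,S}  "aa"

Original NTs in T[1,2] deriving "aa": ["C", "S"]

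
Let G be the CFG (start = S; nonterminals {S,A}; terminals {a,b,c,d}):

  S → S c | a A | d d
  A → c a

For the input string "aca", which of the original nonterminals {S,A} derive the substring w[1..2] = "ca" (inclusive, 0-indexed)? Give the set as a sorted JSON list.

CNF form of G:
  S -> S T0 | T1 A | T2 T2
  A -> T0 T1
  T0 -> c
  T1 -> a
  T2 -> d

CYK table (by increasing span) — only the sub-triangle for w[1..2]:
  [1..1]={T0}  "c"  orig:{}
  [2..2]={T1}  "a"  orig:{}
  [1..2]={A}  "ca"

Original NTs in T[1,2] deriving "ca": ["A"]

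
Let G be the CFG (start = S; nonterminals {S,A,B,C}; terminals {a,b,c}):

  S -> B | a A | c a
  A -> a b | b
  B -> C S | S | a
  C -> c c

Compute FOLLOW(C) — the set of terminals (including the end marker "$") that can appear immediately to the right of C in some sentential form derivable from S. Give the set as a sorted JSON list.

Compute FIRST by fixpoint:
[1]
  A via A→a b: +{a}
  A via A→b: +{b}
  B via B→a: +{a}
  C via C→c c: +{c}
  S via S→B: +{a}
  S via S→c a: +{c}
  S: {a,c}  A: {a,b}  B: {a}  C: {c}
[2]
  B via B→C S: +{c}
  S: {a,c}  A: {a,b}  B: {a,c}  C: {c}
[3] (stable)
  S: {a,c}  A: {a,b}  B: {a,c}  C: {c}

Compute FOLLOW by fixpoint:
FOLLOW(S) := {$}
pass 1:
  B→C S: FOLLOW(C) ⊇ FIRST(S) = {a,c}; new: +{a,c}
  S→B: FOLLOW(B) ⊇ FOLLOW(S) ⊇ {$}; new: +{$}
  S→a A: FOLLOW(A) ⊇ FOLLOW(S) ⊇ {$}; new: +{$}
  FOLLOW[S]={$}  FOLLOW[A]={$}  FOLLOW[B]={$}  FOLLOW[C]={a,c}
pass 2: done
  FOLLOW[S]={$}  FOLLOW[A]={$}  FOLLOW[B]={$}  FOLLOW[C]={a,c}

FOLLOW(C) = ["a", "c"]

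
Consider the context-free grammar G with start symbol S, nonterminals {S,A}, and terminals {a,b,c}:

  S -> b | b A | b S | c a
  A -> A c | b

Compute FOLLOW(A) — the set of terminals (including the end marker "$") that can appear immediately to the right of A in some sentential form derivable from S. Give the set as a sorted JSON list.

FIRST iteration:
[1]
  A via A→b: +{b}
  S via S→b: +{b}
  S via S→c a: +{c}
  S: {b,c}  A: {b}
[2] (stable)
  S: {b,c}  A: {b}

FOLLOW iteration:
seed FOLLOW(S) with $
round 1:
  A→A c: FOLLOW(A) ⊇ FIRST(c) = {c}; new: +{c}
  S→b A: FOLLOW(A) ⊇ FOLLOW(S) ⊇ {$}; new: +{$}
  FOLLOW[S]={$}  FOLLOW[A]={$,c}
round 2: (stable)
  FOLLOW[S]={$}  FOLLOW[A]={$,c}

FOLLOW(A) = ["$", "c"]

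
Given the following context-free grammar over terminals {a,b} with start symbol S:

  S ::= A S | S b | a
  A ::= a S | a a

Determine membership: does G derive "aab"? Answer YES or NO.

Convert to CNF:
  S -> A S | S T1 | a
  A -> T0 S | T0 T0
  T0 -> a
  T1 -> b

Fill CYK table bottom-up:
  cell(0,0) a: {S,T0}  orig:{S}
  cell(1,1) a: {S,T0}  orig:{S}
  cell(2,2) b: {T1}  orig:{}
  cell(0,1) aa: {A}
  cell(1,2) ab: {S}
  cell(0,2) aab: {A}

S ∉ T[0,2] ⇒ NO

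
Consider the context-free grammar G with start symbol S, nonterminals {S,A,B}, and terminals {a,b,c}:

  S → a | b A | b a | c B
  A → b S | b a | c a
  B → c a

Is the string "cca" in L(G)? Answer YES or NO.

Convert to CNF:
  S -> T0 A | T0 T1 | T2 B | a
  A -> T0 S | T0 T1 | T2 T1
  B -> T2 T1
  T0 -> b
  T1 -> a
  T2 -> c

CYK fill:
  [0..0]={T2}  "c"  orig:{}
  [1..1]={T2}  "c"  orig:{}
  [2..2]={S,T1}  "a"  orig:{S}
  [0..1]=∅  "cc"
  [1..2]={A,B}  "ca"
  [0..2]={S}  "cca"

S ∈ T[0,2] ⇒ YES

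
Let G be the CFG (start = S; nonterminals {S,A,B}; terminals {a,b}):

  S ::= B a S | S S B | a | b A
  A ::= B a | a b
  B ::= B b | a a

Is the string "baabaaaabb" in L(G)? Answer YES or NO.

Convert to CNF:
  S -> B X2 | S X3 | T1 A | a
  A -> B T0 | T0 T1
  B -> B T1 | T0 T0
  T0 -> a
  T1 -> b
  X2 -> T0 S
  X3 -> S B

CYK fill:
  [0..0]={T1}  "b"  orig:{}
  [1..1]={S,T0}  "a"  orig:{S}
  [2..2]={S,T0}  "a"  orig:{S}
  [3..3]={T1}  "b"  orig:{}
  [4..4]={S,T0}  "a"  orig:{S}
  [5..5]={S,T0}  "a"  orig:{S}
  [6..6]={S,T0}  "a"  orig:{S}
  [7..7]={S,T0}  "a"  orig:{S}
  [8..8]={T1}  "b"  orig:{}
  [9..9]={T1}  "b"  orig:{}
  [0..1]=∅  "ba"
  [1..2]={B,X2}  "aa"  orig:{B}
  [2..3]={A}  "ab"
  [3..4]=∅  "ba"
  [4..5]={B,X2}  "aa"  orig:{B}
  [5..6]={B,X2}  "aa"  orig:{B}
  [6..7]={B,X2}  "aa"  orig:{B}
  [7..8]={A}  "ab"
  [8..9]=∅  "bb"
  [0..2]=∅  "baa"
  [1..3]={B}  "aab"
  [2..4]=∅  "aba"
  [3..5]=∅  "baa"
  [4..6]={A,X3}  "aaa"  orig:{A}
  [5..7]={A,X3}  "aaa"  orig:{A}
  [6..8]={B}  "aab"
  [7..9]=∅  "abb"
  [0..3]=∅  "baab"
  [1..4]={A}  "aaba"
  [2..5]=∅  "abaa"
  [3..6]={S}  "baaa"
  [4..7]={S}  "aaaa"
  [5..8]={X3}  "aaab"  orig:{}
  [6..9]={B}  "aabb"
  [0..4]={S}  "baaba"
  [1..5]={S}  "aabaa"
  [2..6]={X2}  "abaaa"  orig:{}
  [3..7]=∅  "baaaa"
  [4..8]={S}  "aaaab"
  [5..9]={X3}  "aaabb"  orig:{}
  [0..5]=∅  "baabaa"
  [1..6]=∅  "aabaaa"
  [2..7]=∅  "abaaaa"
  [3..8]=∅  "baaaab"
  [4..9]={S}  "aaaabb"
  [0..6]={X3}  "baabaaa"  orig:{}
  [1..7]={X3}  "aabaaaa"  orig:{}
  [2..8]=∅  "abaaaab"
  [3..9]=∅  "baaaabb"
  [0..7]={S}  "baabaaaa"
  [1..8]={X3}  "aabaaaab"  orig:{}
  [2..9]=∅  "abaaaabb"
  [0..8]={S}  "baabaaaab"
  [1..9]={X3}  "aabaaaabb"  orig:{}
  [0..9]={S}  "baabaaaabb"

S ∈ T[0,9] ⇒ YES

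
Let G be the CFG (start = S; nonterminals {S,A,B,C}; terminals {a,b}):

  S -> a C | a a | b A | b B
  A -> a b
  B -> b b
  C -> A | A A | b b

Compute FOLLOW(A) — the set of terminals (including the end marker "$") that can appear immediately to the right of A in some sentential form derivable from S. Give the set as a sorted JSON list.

FIRST sets, iterate to fixpoint:
iter 1:
  A via A→a b: +{a}
  B via B→b b: +{b}
  C via C→A: +{a}
  C via C→b b: +{b}
  S via S→a C: +{a}
  S via S→b A: +{b}
  FIRST(S)={a,b}  FIRST(A)={a}  FIRST(B)={b}  FIRST(C)={a,b}
iter 2: — fixpoint
  FIRST(S)={a,b}  FIRST(A)={a}  FIRST(B)={b}  FIRST(C)={a,b}

FOLLOW iteration:
initialize: $ ∈ FOLLOW(S)
[1]
  C→A A: FOLLOW(A) ⊇ FIRST(A) = {a}; new: +{a}
  S→a C: FOLLOW(C) ⊇ FOLLOW(S) ⊇ {$}; new: +{$}
  S→b A: FOLLOW(A) ⊇ FOLLOW(S) ⊇ {$}; new: +{$}
  S→b B: FOLLOW(B) ⊇ FOLLOW(S) ⊇ {$}; new: +{$}
  FOLLOW[S]={$}  FOLLOW[A]={$,a}  FOLLOW[B]={$}  FOLLOW[C]={$}
[2] done
  FOLLOW[S]={$}  FOLLOW[A]={$,a}  FOLLOW[B]={$}  FOLLOW[C]={$}

FOLLOW(A) = ["$", "a"]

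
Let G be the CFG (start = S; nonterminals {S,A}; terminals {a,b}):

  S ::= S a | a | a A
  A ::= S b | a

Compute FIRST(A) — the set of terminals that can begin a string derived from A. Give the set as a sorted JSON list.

FIRST iteration:
pass 1:
  A via A→a: +{a}
  S via S→a: +{a}
  S: {a}  A: {a}
pass 2: done
  S: {a}  A: {a}

FIRST(A) = ["a"]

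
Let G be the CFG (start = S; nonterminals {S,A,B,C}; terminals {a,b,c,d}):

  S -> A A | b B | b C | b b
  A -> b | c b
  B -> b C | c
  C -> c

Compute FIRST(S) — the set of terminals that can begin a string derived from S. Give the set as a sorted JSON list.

FIRST iteration:
round 1:
  A via A→b: +{b}
  A via A→c b: +{c}
  B via B→b C: +{b}
  B via B→c: +{c}
  C via C→c: +{c}
  S via S→A A: +{b,c}
  FIRST[S]={b,c}  FIRST[A]={b,c}  FIRST[B]={b,c}  FIRST[C]={c}
round 2: done
  FIRST[S]={b,c}  FIRST[A]={b,c}  FIRST[B]={b,c}  FIRST[C]={c}

FIRST(S) = ["b", "c"]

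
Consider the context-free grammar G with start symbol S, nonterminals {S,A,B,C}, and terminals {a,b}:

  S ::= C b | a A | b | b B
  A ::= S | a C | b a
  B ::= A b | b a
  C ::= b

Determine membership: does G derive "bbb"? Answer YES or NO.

CNF form of G:
  S -> C T0 | T0 B | T1 A | b
  A -> C T0 | T0 B | T0 T1 | T1 A | T1 C | b
  B -> A T0 | T0 T1
  C -> b
  T0 -> b
  T1 -> a

CYK table (by increasing span):
  cell(0,0) b: {A,C,S,T0}  orig:{A,C,S}
  cell(1,1) b: {A,C,S,T0}  orig:{A,C,S}
  cell(2,2) b: {A,C,S,T0}  orig:{A,C,S}
  cell(0,1) bb: {A,B,S}
  cell(1,2) bb: {A,B,S}
  cell(0,2) bbb: {A,B,S}

S ∈ T[0,2] ⇒ YES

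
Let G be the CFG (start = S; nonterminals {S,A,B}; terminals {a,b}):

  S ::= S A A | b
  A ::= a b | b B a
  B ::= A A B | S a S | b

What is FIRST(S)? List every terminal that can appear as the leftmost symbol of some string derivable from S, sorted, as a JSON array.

FIRST sets, iterate to fixpoint:
iter 1:
  A via A→a b: +{a}
  A via A→b B a: +{b}
  B via B→A A B: +{a,b}
  S via S→b: +{b}
  FIRST[S]={b}  FIRST[A]={a,b}  FIRST[B]={a,b}
iter 2: — fixpoint
  FIRST[S]={b}  FIRST[A]={a,b}  FIRST[B]={a,b}

FIRST(S) = ["b"]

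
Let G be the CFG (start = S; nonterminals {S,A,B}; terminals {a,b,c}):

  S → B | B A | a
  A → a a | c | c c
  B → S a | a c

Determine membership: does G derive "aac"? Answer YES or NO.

CNF form of G:
  S -> B A | S T0 | T0 T1 | a
  A -> T0 T0 | T1 T1 | c
  B -> S T0 | T0 T1
  T0 -> a
  T1 -> c

Fill CYK table bottom-up:
  T[0,0] 'a' = {S,T0}  orig:{S}
  T[1,1] 'a' = {S,T0}  orig:{S}
  T[2,2] 'c' = {A,T1}  orig:{A}
  T[0,1] 'aa' = {A,B,S}
  T[1,2] 'ac' = {B,S}
  T[0,2] 'aac' = {S}

S ∈ T[0,2] ⇒ YES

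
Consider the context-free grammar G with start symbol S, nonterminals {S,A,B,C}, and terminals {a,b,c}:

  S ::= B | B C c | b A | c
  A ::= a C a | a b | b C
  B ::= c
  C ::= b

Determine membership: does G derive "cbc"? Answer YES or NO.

Convert to CNF:
  S -> B X4 | T1 A | c
  A -> T0 T1 | T0 X3 | T1 C
  B -> c
  C -> b
  T0 -> a
  T1 -> b
  T2 -> c
  X3 -> C T0
  X4 -> C T2

CYK table (by increasing span):
  T[0,0] 'c' = {B,S,T2}  orig:{B,S}
  T[1,1] 'b' = {C,T1}  orig:{C}
  T[2,2] 'c' = {B,S,T2}  orig:{B,S}
  T[0,1] 'cb' = ∅
  T[1,2] 'bc' = {X4}  orig:{}
  T[0,2] 'cbc' = {S}

S ∈ T[0,2] ⇒ YES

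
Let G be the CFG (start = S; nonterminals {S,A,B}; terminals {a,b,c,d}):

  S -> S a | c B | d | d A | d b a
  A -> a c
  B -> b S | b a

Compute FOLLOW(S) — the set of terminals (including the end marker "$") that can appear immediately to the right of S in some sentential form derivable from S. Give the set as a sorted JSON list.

Compute FIRST by fixpoint:
pass 1:
  A via A→a c: +{a}
  B via B→b S: +{b}
  S via S→c B: +{c}
  S via S→d: +{d}
  FIRST(S)={c,d}  FIRST(A)={a}  FIRST(B)={b}
pass 2: done
  FIRST(S)={c,d}  FIRST(A)={a}  FIRST(B)={b}

Compute FOLLOW by fixpoint:
seed FOLLOW(S) with $
round 1:
  S→S a: FOLLOW(S) ⊇ FIRST(a) = {a}; new: +{a}
  S→c B: FOLLOW(B) ⊇ FOLLOW(S) ⊇ {$,a}; new: +{$,a}
  S→d A: FOLLOW(A) ⊇ FOLLOW(S) ⊇ {$,a}; new: +{$,a}
  FOLLOW(S)={$,a}  FOLLOW(A)={$,a}  FOLLOW(B)={$,a}
round 2: — fixpoint
  FOLLOW(S)={$,a}  FOLLOW(A)={$,a}  FOLLOW(B)={$,a}

FOLLOW(S) = ["$", "a"]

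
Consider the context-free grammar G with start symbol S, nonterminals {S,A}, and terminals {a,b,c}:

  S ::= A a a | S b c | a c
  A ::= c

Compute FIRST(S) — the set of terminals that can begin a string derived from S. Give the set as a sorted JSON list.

FIRST sets, iterate to fixpoint:
iter 1:
  A via A→c: +{c}
  S via S→A a a: +{c}
  S via S→a c: +{a}
  FIRST[S]={a,c}  FIRST[A]={c}
iter 2: (stable)
  FIRST[S]={a,c}  FIRST[A]={c}

FIRST(S) = ["a", "c"]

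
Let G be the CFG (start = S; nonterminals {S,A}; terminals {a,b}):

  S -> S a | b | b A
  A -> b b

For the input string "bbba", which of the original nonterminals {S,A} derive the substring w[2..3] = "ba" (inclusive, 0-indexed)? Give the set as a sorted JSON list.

Convert to CNF:
  S -> S T1 | T0 A | b
  A -> T0 T0
  T0 -> b
  T1 -> a

CYK fill, restricted to cells inside w[2..3]:
  [2..2]={S,T0}  "b"  orig:{S}
  [3..3]={T1}  "a"  orig:{}
  [2..3]={S}  "ba"

Original NTs in T[2,3] deriving "ba": ["S"]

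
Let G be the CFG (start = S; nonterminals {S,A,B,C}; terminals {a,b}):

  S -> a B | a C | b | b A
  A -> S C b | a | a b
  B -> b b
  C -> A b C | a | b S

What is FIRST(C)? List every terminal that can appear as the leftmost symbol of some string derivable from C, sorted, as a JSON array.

FIRST iteration:
iter 1:
  A via A→a: +{a}
  B via B→b b: +{b}
  C via C→A b C: +{a}
  C via C→b S: +{b}
  S via S→a B: +{a}
  S via S→b: +{b}
  FIRST(S)={a,b}  FIRST(A)={a}  FIRST(B)={b}  FIRST(C)={a,b}
iter 2:
  A via A→S C b: +{b}
  FIRST(S)={a,b}  FIRST(A)={a,b}  FIRST(B)={b}  FIRST(C)={a,b}
iter 3: done
  FIRST(S)={a,b}  FIRST(A)={a,b}  FIRST(B)={b}  FIRST(C)={a,b}

FIRST(C) = ["a", "b"]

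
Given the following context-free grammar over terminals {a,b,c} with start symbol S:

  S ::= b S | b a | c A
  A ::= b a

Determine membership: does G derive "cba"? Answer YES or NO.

CNF form of G:
  S -> T0 S | T0 T1 | T2 A
  A -> T0 T1
  T0 -> b
  T1 -> a
  T2 -> c

Fill CYK table bottom-up:
  [0..0]={T2}  "c"  orig:{}
  [1..1]={T0}  "b"  orig:{}
  [2..2]={T1}  "a"  orig:{}
  [0..1]=∅  "cb"
  [1..2]={A,S}  "ba"
  [0..2]={S}  "cba"

S ∈ T[0,2] ⇒ YES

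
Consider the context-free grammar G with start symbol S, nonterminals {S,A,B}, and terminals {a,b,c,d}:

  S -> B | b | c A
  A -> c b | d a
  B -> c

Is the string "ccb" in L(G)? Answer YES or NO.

Convert to CNF:
  S -> T0 A | b | c
  A -> T0 T1 | T2 T3
  B -> c
  T0 -> c
  T1 -> b
  T2 -> d
  T3 -> a

CYK fill:
  cell(0,0) c: {B,S,T0}  orig:{B,S}
  cell(1,1) c: {B,S,T0}  orig:{B,S}
  cell(2,2) b: {S,T1}  orig:{S}
  cell(0,1) cc: ∅
  cell(1,2) cb: {A}
  cell(0,2) ccb: {S}

S ∈ T[0,2] ⇒ YES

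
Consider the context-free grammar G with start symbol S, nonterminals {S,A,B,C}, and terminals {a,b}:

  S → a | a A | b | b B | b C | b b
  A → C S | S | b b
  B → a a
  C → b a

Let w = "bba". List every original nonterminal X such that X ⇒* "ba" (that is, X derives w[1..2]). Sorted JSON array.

CNF form of G:
  S -> T0 A | T1 B | T1 C | T1 T1 | a | b
  A -> C S | T0 A | T1 B | T1 C | T1 T1 | a | b
  B -> T0 T0
  C -> T1 T0
  T0 -> a
  T1 -> b

Fill CYK table bottom-up (cells [i..j] with 1 ≤ i ≤ j ≤ 2 only):
  T[1,1] 'b' = {A,S,T1}  orig:{A,S}
  T[2,2] 'a' = {A,S,T0}  orig:{A,S}
  T[1,2] 'ba' = {C}

Original NTs in T[1,2] deriving "ba": ["C"]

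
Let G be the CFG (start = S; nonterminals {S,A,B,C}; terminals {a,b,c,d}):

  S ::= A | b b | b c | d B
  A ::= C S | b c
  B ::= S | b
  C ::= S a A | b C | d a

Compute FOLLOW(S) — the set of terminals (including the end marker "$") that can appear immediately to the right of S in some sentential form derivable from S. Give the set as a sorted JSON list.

FIRST iteration:
[1]
  A via A→b c: +{b}
  B via B→b: +{b}
  C via C→b C: +{b}
  C via C→d a: +{d}
  S via S→A: +{b}
  S via S→d B: +{d}
  FIRST[S]={b,d}  FIRST[A]={b}  FIRST[B]={b}  FIRST[C]={b,d}
[2]
  A via A→C S: +{d}
  B via B→S: +{d}
  FIRST[S]={b,d}  FIRST[A]={b,d}  FIRST[B]={b,d}  FIRST[C]={b,d}
[3] done
  FIRST[S]={b,d}  FIRST[A]={b,d}  FIRST[B]={b,d}  FIRST[C]={b,d}

FOLLOW iteration:
FOLLOW(S) := {$}
[1]
  A→C S: FOLLOW(C) ⊇ FIRST(S) = {b,d}; new: +{b,d}
  C→S a A: FOLLOW(S) ⊇ FIRST(a) = {a}; new: +{a}
  C→S a A: FOLLOW(A) ⊇ FOLLOW(C) ⊇ {b,d}; new: +{b,d}
  S→A: FOLLOW(A) ⊇ FOLLOW(S) ⊇ {$,a}; new: +{$,a}
  S→d B: FOLLOW(B) ⊇ FOLLOW(S) ⊇ {$,a}; new: +{$,a}
  S: {$,a}  A: {$,a,b,d}  B: {$,a}  C: {b,d}
[2]
  A→C S: FOLLOW(S) ⊇ FOLLOW(A) ⊇ {$,a,b,d}; new: +{b,d}
  S→d B: FOLLOW(B) ⊇ FOLLOW(S) ⊇ {$,a,b,d}; new: +{b,d}
  S: {$,a,b,d}  A: {$,a,b,d}  B: {$,a,b,d}  C: {b,d}
[3] (stable)
  S: {$,a,b,d}  A: {$,a,b,d}  B: {$,a,b,d}  C: {b,d}

FOLLOW(S) = ["$", "a", "b", "d"]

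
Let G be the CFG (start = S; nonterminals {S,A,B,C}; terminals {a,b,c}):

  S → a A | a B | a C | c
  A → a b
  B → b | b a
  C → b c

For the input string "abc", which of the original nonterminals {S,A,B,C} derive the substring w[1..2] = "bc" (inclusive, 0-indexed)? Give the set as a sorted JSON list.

CNF form of G:
  S -> T0 A | T0 B | T0 C | c
  A -> T0 T1
  B -> T1 T0 | b
  C -> T1 T2
  T0 -> a
  T1 -> b
  T2 -> c

CYK fill, restricted to cells inside w[1..2]:
  [1..1]={B,T1}  "b"  orig:{B}
  [2..2]={S,T2}  "c"  orig:{S}
  [1..2]={C}  "bc"

Original NTs in T[1,2] deriving "bc": ["C"]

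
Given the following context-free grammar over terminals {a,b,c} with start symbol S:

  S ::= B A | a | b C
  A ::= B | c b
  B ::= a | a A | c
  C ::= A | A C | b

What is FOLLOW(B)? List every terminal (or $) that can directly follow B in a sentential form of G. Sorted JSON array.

FIRST sets, iterate to fixpoint:
iter 1:
  A via A→c b: +{c}
  B via B→a: +{a}
  B via B→c: +{c}
  C via C→A: +{c}
  C via C→b: +{b}
  S via S→B A: +{a,c}
  S via S→b C: +{b}
  S: {a,b,c}  A: {c}  B: {a,c}  C: {b,c}
iter 2:
  A via A→B: +{a}
  C via C→A: +{a}
  S: {a,b,c}  A: {a,c}  B: {a,c}  C: {a,b,c}
iter 3: — fixpoint
  S: {a,b,c}  A: {a,c}  B: {a,c}  C: {a,b,c}

FOLLOW sets:
initialize: $ ∈ FOLLOW(S)
[1]
  C→A C: FOLLOW(A) ⊇ FIRST(C) = {a,b,c}; new: +{a,b,c}
  S→B A: FOLLOW(B) ⊇ FIRST(A) = {a,c}; new: +{a,c}
  S→B A: FOLLOW(A) ⊇ FOLLOW(S) ⊇ {$}; new: +{$}
  S→b C: FOLLOW(C) ⊇ FOLLOW(S) ⊇ {$}; new: +{$}
  FOLLOW[S]={$}  FOLLOW[A]={$,a,b,c}  FOLLOW[B]={a,c}  FOLLOW[C]={$}
[2]
  A→B: FOLLOW(B) ⊇ FOLLOW(A) ⊇ {$,a,b,c}; new: +{$,b}
  FOLLOW[S]={$}  FOLLOW[A]={$,a,b,c}  FOLLOW[B]={$,a,b,c}  FOLLOW[C]={$}
[3] done
  FOLLOW[S]={$}  FOLLOW[A]={$,a,b,c}  FOLLOW[B]={$,a,b,c}  FOLLOW[C]={$}

FOLLOW(B) = ["$", "a", "b", "c"]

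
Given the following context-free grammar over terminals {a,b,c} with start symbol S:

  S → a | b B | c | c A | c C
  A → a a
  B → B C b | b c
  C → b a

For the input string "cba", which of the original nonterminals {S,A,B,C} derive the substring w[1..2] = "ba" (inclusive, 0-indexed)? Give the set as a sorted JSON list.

CNF form of G:
  S -> T1 B | T2 A | T2 C | a | c
  A -> T0 T0
  B -> B X3 | T1 T2
  C -> T1 T0
  T0 -> a
  T1 -> b
  T2 -> c
  X3 -> C T1

CYK fill (cells [i..j] with 1 ≤ i ≤ j ≤ 2 only):
  cell(1,1) b: {T1}  orig:{}
  cell(2,2) a: {S,T0}  orig:{S}
  cell(1,2) ba: {C}

Original NTs in T[1,2] deriving "ba": ["C"]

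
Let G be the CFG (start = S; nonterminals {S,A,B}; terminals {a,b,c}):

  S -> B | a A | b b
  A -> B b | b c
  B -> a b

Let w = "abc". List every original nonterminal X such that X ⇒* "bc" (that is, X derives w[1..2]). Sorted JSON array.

Convert to CNF:
  S -> T0 T0 | T2 A | T2 T0
  A -> B T0 | T0 T1
  B -> T2 T0
  T0 -> b
  T1 -> c
  T2 -> a

CYK table (by increasing span) (cells [i..j] with 1 ≤ i ≤ j ≤ 2 only):
  cell(1,1) b: {T0}  orig:{}
  cell(2,2) c: {T1}  orig:{}
  cell(1,2) bc: {A}

Original NTs in T[1,2] deriving "bc": ["A"]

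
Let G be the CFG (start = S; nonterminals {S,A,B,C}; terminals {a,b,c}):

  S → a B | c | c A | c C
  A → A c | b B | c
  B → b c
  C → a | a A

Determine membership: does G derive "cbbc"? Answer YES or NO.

Convert to CNF:
  S -> T0 A | T0 C | T2 B | c
  A -> A T0 | T1 B | c
  B -> T1 T0
  C -> T2 A | a
  T0 -> c
  T1 -> b
  T2 -> a

Fill CYK table bottom-up:
  T[0,0] 'c' = {A,S,T0}  orig:{A,S}
  T[1,1] 'b' = {T1}  orig:{}
  T[2,2] 'b' = {T1}  orig:{}
  T[3,3] 'c' = {A,S,T0}  orig:{A,S}
  T[0,1] 'cb' = ∅
  T[1,2] 'bb' = ∅
  T[2,3] 'bc' = {B}
  T[0,2] 'cbb' = ∅
  T[1,3] 'bbc' = {A}
  T[0,3] 'cbbc' = {S}

S ∈ T[0,3] ⇒ YES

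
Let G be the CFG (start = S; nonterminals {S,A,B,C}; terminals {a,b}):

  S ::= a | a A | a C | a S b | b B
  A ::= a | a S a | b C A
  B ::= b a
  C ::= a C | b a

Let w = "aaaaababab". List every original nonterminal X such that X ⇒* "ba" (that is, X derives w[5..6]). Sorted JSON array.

Convert to CNF:
  S -> T0 A | T0 C | T0 X4 | T1 B | a
  A -> T0 X2 | T1 X3 | a
  B -> T1 T0
  C -> T0 C | T1 T0
  T0 -> a
  T1 -> b
  X2 -> S T0
  X3 -> C A
  X4 -> S T1

CYK fill — only the sub-triangle for w[5..6]:
  [5..5]={T1}  "b"  orig:{}
  [6..6]={A,S,T0}  "a"  orig:{A,S}
  [5..6]={B,C}  "ba"

Original NTs in T[5,6] deriving "ba": ["B", "C"]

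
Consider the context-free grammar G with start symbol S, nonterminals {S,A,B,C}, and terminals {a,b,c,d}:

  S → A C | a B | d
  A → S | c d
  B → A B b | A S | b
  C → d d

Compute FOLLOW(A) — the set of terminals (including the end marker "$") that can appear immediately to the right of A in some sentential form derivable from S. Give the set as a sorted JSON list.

Compute FIRST by fixpoint:
pass 1:
  A via A→c d: +{c}
  B via B→A B b: +{c}
  B via B→b: +{b}
  C via C→d d: +{d}
  S via S→A C: +{c}
  S via S→a B: +{a}
  S via S→d: +{d}
  FIRST[S]={a,c,d}  FIRST[A]={c}  FIRST[B]={b,c}  FIRST[C]={d}
pass 2:
  A via A→S: +{a,d}
  B via B→A B b: +{a,d}
  FIRST[S]={a,c,d}  FIRST[A]={a,c,d}  FIRST[B]={a,b,c,d}  FIRST[C]={d}
pass 3: (stable)
  FIRST[S]={a,c,d}  FIRST[A]={a,c,d}  FIRST[B]={a,b,c,d}  FIRST[C]={d}

FOLLOW sets:
FOLLOW(S) := {$}
round 1:
  B→A B b: FOLLOW(A) ⊇ FIRST(B) = {a,b,c,d}; new: +{a,b,c,d}
  B→A B b: FOLLOW(B) ⊇ FIRST(b) = {b}; new: +{b}
  B→A S: FOLLOW(S) ⊇ FOLLOW(B) ⊇ {b}; new: +{b}
  S→A C: FOLLOW(C) ⊇ FOLLOW(S) ⊇ {$,b}; new: +{$,b}
  S→a B: FOLLOW(B) ⊇ FOLLOW(S) ⊇ {$,b}; new: +{$}
  FOLLOW[S]={$,b}  FOLLOW[A]={a,b,c,d}  FOLLOW[B]={$,b}  FOLLOW[C]={$,b}
round 2:
  A→S: FOLLOW(S) ⊇ FOLLOW(A) ⊇ {a,b,c,d}; new: +{a,c,d}
  S→A C: FOLLOW(C) ⊇ FOLLOW(S) ⊇ {$,a,b,c,d}; new: +{a,c,d}
  S→a B: FOLLOW(B) ⊇ FOLLOW(S) ⊇ {$,a,b,c,d}; new: +{a,c,d}
  FOLLOW[S]={$,a,b,c,d}  FOLLOW[A]={a,b,c,d}  FOLLOW[B]={$,a,b,c,d}  FOLLOW[C]={$,a,b,c,d}
round 3: (stable)
  FOLLOW[S]={$,a,b,c,d}  FOLLOW[A]={a,b,c,d}  FOLLOW[B]={$,a,b,c,d}  FOLLOW[C]={$,a,b,c,d}

FOLLOW(A) = ["a", "b", "c", "d"]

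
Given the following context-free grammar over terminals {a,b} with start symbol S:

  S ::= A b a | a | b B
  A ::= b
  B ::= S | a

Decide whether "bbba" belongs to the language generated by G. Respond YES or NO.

CNF form of G:
  S -> A X3 | T0 B | a
  A -> b
  B -> A X2 | T0 B | a
  T0 -> b
  T1 -> a
  X2 -> T0 T1
  X3 -> T0 T1

CYK table (by increasing span):
  cell(0,0) b: {A,T0}  orig:{A}
  cell(1,1) b: {A,T0}  orig:{A}
  cell(2,2) b: {A,T0}  orig:{A}
  cell(3,3) a: {B,S,T1}  orig:{B,S}
  cell(0,1) bb: ∅
  cell(1,2) bb: ∅
  cell(2,3) ba: {B,S,X2,X3}  orig:{B,S}
  cell(0,2) bbb: ∅
  cell(1,3) bba: {B,S}
  cell(0,3) bbba: {B,S}

S ∈ T[0,3] ⇒ YES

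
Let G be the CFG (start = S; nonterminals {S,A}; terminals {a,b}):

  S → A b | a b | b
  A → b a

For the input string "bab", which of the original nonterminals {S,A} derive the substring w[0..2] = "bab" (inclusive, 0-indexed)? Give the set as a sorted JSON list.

CNF form of G:
  S -> A T0 | T1 T0 | b
  A -> T0 T1
  T0 -> b
  T1 -> a

Fill CYK table bottom-up (cells [i..j] with 0 ≤ i ≤ j ≤ 2 only):
  [0..0]={S,T0}  "b"  orig:{S}
  [1..1]={T1}  "a"  orig:{}
  [2..2]={S,T0}  "b"  orig:{S}
  [0..1]={A}  "ba"
  [1..2]={S}  "ab"
  [0..2]={S}  "bab"

Original NTs in T[0,2] deriving "bab": ["S"]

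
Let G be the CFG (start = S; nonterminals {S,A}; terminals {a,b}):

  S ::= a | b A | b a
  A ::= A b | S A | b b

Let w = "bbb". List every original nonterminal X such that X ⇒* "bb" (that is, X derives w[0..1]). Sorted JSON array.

Convert to CNF:
  S -> T0 A | T0 T1 | a
  A -> A T0 | S A | T0 T0
  T0 -> b
  T1 -> a

Fill CYK table bottom-up (cells [i..j] with 0 ≤ i ≤ j ≤ 1 only):
  cell(0,0) b: {T0}  orig:{}
  cell(1,1) b: {T0}  orig:{}
  cell(0,1) bb: {A}

Original NTs in T[0,1] deriving "bb": ["A"]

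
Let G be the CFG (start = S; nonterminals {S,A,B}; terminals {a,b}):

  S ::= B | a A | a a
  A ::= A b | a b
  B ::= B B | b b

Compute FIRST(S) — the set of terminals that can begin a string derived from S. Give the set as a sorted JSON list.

Compute FIRST by fixpoint:
iter 1:
  A via A→a b: +{a}
  B via B→b b: +{b}
  S via S→B: +{b}
  S via S→a A: +{a}
  FIRST(S)={a,b}  FIRST(A)={a}  FIRST(B)={b}
iter 2: done
  FIRST(S)={a,b}  FIRST(A)={a}  FIRST(B)={b}

FIRST(S) = ["a", "b"]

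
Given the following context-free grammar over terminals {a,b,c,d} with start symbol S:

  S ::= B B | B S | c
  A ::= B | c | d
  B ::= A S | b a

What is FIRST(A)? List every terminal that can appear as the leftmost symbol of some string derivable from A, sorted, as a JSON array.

FIRST sets, iterate to fixpoint:
pass 1:
  A via A→c: +{c}
  A via A→d: +{d}
  B via B→A S: +{c,d}
  B via B→b a: +{b}
  S via S→B B: +{b,c,d}
  FIRST[S]={b,c,d}  FIRST[A]={c,d}  FIRST[B]={b,c,d}
pass 2:
  A via A→B: +{b}
  FIRST[S]={b,c,d}  FIRST[A]={b,c,d}  FIRST[B]={b,c,d}
pass 3: — fixpoint
  FIRST[S]={b,c,d}  FIRST[A]={b,c,d}  FIRST[B]={b,c,d}

FIRST(A) = ["b", "c", "d"]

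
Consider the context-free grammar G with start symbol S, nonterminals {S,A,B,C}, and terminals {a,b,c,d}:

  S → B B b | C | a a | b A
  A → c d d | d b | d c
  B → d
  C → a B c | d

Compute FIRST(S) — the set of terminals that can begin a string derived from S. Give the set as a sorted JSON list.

Compute FIRST by fixpoint:
[1]
  A via A→c d d: +{c}
  A via A→d b: +{d}
  B via B→d: +{d}
  C via C→a B c: +{a}
  C via C→d: +{d}
  S via S→B B b: +{d}
  S via S→C: +{a}
  S via S→b A: +{b}
  S: {a,b,d}  A: {c,d}  B: {d}  C: {a,d}
[2] (stable)
  S: {a,b,d}  A: {c,d}  B: {d}  C: {a,d}

FIRST(S) = ["a", "b", "d"]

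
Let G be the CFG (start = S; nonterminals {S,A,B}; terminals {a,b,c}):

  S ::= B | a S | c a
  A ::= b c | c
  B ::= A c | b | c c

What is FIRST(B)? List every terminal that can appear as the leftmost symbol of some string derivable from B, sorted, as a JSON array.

FIRST iteration:
pass 1:
  A via A→b c: +{b}
  A via A→c: +{c}
  B via B→A c: +{b,c}
  S via S→B: +{b,c}
  S via S→a S: +{a}
  FIRST[S]={a,b,c}  FIRST[A]={b,c}  FIRST[B]={b,c}
pass 2: (stable)
  FIRST[S]={a,b,c}  FIRST[A]={b,c}  FIRST[B]={b,c}

FIRST(B) = ["b", "c"]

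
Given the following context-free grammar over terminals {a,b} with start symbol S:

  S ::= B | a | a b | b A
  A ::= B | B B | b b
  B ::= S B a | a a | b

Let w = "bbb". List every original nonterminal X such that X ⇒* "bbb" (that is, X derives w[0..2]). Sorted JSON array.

CNF form of G:
  S -> S X4 | T0 T0 | T0 T1 | T1 A | a | b
  A -> B B | S X2 | T0 T0 | T1 T1 | b
  B -> S X3 | T0 T0 | b
  T0 -> a
  T1 -> b
  X2 -> B T0
  X3 -> B T0
  X4 -> B T0

CYK table (by increasing span), restricted to cells inside w[0..2]:
  T[0,0] 'b' = {A,B,S,T1}  orig:{A,B,S}
  T[1,1] 'b' = {A,B,S,T1}  orig:{A,B,S}
  T[2,2] 'b' = {A,B,S,T1}  orig:{A,B,S}
  T[0,1] 'bb' = {A,S}
  T[1,2] 'bb' = {A,S}
  T[0,2] 'bbb' = {S}

Original NTs in T[0,2] deriving "bbb": ["S"]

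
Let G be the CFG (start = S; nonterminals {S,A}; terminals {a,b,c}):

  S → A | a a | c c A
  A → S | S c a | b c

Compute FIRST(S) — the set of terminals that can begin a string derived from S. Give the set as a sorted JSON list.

FIRST sets, iterate to fixpoint:
[1]
  A via A→b c: +{b}
  S via S→A: +{b}
  S via S→a a: +{a}
  S via S→c c A: +{c}
  S: {a,b,c}  A: {b}
[2]
  A via A→S: +{a,c}
  S: {a,b,c}  A: {a,b,c}
[3] (no change)
  S: {a,b,c}  A: {a,b,c}

FIRST(S) = ["a", "b", "c"]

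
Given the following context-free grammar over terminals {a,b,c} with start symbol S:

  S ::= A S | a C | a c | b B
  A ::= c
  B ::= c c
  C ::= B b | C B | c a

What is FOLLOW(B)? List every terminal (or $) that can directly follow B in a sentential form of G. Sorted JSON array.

FIRST iteration:
iter 1:
  A via A→c: +{c}
  B via B→c c: +{c}
  C via C→B b: +{c}
  S via S→A S: +{c}
  S via S→a C: +{a}
  S via S→b B: +{b}
  FIRST(S)={a,b,c}  FIRST(A)={c}  FIRST(B)={c}  FIRST(C)={c}
iter 2: (stable)
  FIRST(S)={a,b,c}  FIRST(A)={c}  FIRST(B)={c}  FIRST(C)={c}

FOLLOW sets:
FOLLOW(S) := {$}
round 1:
  C→B b: FOLLOW(B) ⊇ FIRST(b) = {b}; new: +{b}
  C→C B: FOLLOW(C) ⊇ FIRST(B) = {c}; new: +{c}
  C→C B: FOLLOW(B) ⊇ FOLLOW(C) ⊇ {c}; new: +{c}
  S→A S: FOLLOW(A) ⊇ FIRST(S) = {a,b,c}; new: +{a,b,c}
  S→a C: FOLLOW(C) ⊇ FOLLOW(S) ⊇ {$}; new: +{$}
  S→b B: FOLLOW(B) ⊇ FOLLOW(S) ⊇ {$}; new: +{$}
  FOLLOW[S]={$}  FOLLOW[A]={a,b,c}  FOLLOW[B]={$,b,c}  FOLLOW[C]={$,c}
round 2: (no change)
  FOLLOW[S]={$}  FOLLOW[A]={a,b,c}  FOLLOW[B]={$,b,c}  FOLLOW[C]={$,c}

FOLLOW(B) = ["$", "b", "c"]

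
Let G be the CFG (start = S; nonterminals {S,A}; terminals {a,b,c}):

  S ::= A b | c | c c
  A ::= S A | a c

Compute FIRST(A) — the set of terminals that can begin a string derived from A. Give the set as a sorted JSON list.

Compute FIRST by fixpoint:
round 1:
  A via A→a c: +{a}
  S via S→A b: +{a}
  S via S→c: +{c}
  S: {a,c}  A: {a}
round 2:
  A via A→S A: +{c}
  S: {a,c}  A: {a,c}
round 3: (stable)
  S: {a,c}  A: {a,c}

FIRST(A) = ["a", "c"]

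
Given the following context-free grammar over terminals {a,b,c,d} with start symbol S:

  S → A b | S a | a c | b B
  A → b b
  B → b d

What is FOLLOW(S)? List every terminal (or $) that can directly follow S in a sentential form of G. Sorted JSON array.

FIRST sets, iterate to fixpoint:
[1]
  A via A→b b: +{b}
  B via B→b d: +{b}
  S via S→A b: +{b}
  S via S→a c: +{a}
  S: {a,b}  A: {b}  B: {b}
[2] — fixpoint
  S: {a,b}  A: {b}  B: {b}

Compute FOLLOW by fixpoint:
seed FOLLOW(S) with $
round 1:
  S→A b: FOLLOW(A) ⊇ FIRST(b) = {b}; new: +{b}
  S→S a: FOLLOW(S) ⊇ FIRST(a) = {a}; new: +{a}
  S→b B: FOLLOW(B) ⊇ FOLLOW(S) ⊇ {$,a}; new: +{$,a}
  S: {$,a}  A: {b}  B: {$,a}
round 2: (stable)
  S: {$,a}  A: {b}  B: {$,a}

FOLLOW(S) = ["$", "a"]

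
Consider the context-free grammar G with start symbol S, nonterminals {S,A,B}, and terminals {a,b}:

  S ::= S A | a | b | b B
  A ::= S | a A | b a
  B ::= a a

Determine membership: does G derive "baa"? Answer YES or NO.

Convert to CNF:
  S -> S A | T1 B | a | b
  A -> S A | T0 A | T1 B | T1 T0 | a | b
  B -> T0 T0
  T0 -> a
  T1 -> b

Fill CYK table bottom-up:
  [0..0]={A,S,T1}  "b"  orig:{A,S}
  [1..1]={A,S,T0}  "a"  orig:{A,S}
  [2..2]={A,S,T0}  "a"  orig:{A,S}
  [0..1]={A,S}  "ba"
  [1..2]={A,B,S}  "aa"
  [0..2]={A,S}  "baa"

S ∈ T[0,2] ⇒ YES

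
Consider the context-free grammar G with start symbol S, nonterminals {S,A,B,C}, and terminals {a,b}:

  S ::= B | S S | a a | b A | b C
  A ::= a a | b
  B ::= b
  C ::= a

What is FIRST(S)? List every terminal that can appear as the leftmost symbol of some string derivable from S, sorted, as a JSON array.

Compute FIRST by fixpoint:
[1]
  A via A→a a: +{a}
  A via A→b: +{b}
  B via B→b: +{b}
  C via C→a: +{a}
  S via S→B: +{b}
  S via S→a a: +{a}
  FIRST[S]={a,b}  FIRST[A]={a,b}  FIRST[B]={b}  FIRST[C]={a}
[2] — fixpoint
  FIRST[S]={a,b}  FIRST[A]={a,b}  FIRST[B]={b}  FIRST[C]={a}

FIRST(S) = ["a", "b"]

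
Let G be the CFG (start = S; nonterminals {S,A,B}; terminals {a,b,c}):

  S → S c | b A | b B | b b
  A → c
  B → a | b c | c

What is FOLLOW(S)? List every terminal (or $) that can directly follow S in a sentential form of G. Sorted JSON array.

FIRST iteration:
iter 1:
  A via A→c: +{c}
  B via B→a: +{a}
  B via B→b c: +{b}
  B via B→c: +{c}
  S via S→b A: +{b}
  FIRST[S]={b}  FIRST[A]={c}  FIRST[B]={a,b,c}
iter 2: (no change)
  FIRST[S]={b}  FIRST[A]={c}  FIRST[B]={a,b,c}

FOLLOW iteration:
seed FOLLOW(S) with $
pass 1:
  S→S c: FOLLOW(S) ⊇ FIRST(c) = {c}; new: +{c}
  S→b A: FOLLOW(A) ⊇ FOLLOW(S) ⊇ {$,c}; new: +{$,c}
  S→b B: FOLLOW(B) ⊇ FOLLOW(S) ⊇ {$,c}; new: +{$,c}
  FOLLOW(S)={$,c}  FOLLOW(A)={$,c}  FOLLOW(B)={$,c}
pass 2: (stable)
  FOLLOW(S)={$,c}  FOLLOW(A)={$,c}  FOLLOW(B)={$,c}

FOLLOW(S) = ["$", "c"]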